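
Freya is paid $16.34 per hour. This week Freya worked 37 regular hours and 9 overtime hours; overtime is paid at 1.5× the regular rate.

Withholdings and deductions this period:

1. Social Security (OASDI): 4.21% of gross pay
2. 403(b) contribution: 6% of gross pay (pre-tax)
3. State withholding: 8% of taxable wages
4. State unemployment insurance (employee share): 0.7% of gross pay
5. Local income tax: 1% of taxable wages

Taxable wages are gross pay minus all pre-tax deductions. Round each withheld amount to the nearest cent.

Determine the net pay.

$665.33

Regular pay: 37 × $16.34 = $604.58
Overtime pay: 9 × $16.34 × 1.5 = $220.59
Gross pay = $604.58 + $220.59 = $825.17
403(b) contribution: $825.17 × 0.06 = $49.51
Taxable wages = $825.17 − $49.51 = $775.66
State withholding: $775.66 × 0.08 = $62.05
Local income tax: $775.66 × 0.01 = $7.76
Social Security (OASDI): $825.17 × 0.0421 = $34.74
State unemployment insurance (employee share): $825.17 × 0.007 = $5.78
Total deductions = $49.51 + $62.05 + $7.76 + $34.74 + $5.78 = $159.84
Net pay = $825.17 − $159.84 = $665.33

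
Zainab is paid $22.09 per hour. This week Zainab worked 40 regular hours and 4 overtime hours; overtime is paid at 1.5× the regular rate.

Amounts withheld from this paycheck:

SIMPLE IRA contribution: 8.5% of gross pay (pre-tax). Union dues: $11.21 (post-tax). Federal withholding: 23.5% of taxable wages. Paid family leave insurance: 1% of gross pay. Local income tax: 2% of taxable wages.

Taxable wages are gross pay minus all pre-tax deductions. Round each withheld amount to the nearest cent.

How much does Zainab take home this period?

Regular pay: 40 × $22.09 = $883.60
Overtime pay: 4 × $22.09 × 1.5 = $132.54
Gross pay = $883.60 + $132.54 = $1,016.14
SIMPLE IRA contribution: $1,016.14 × 0.085 = $86.37
Taxable wages = $1,016.14 − $86.37 = $929.77
Federal withholding: $929.77 × 0.235 = $218.50
Local income tax: $929.77 × 0.02 = $18.60
Paid family leave insurance: $1,016.14 × 0.01 = $10.16
Union dues: $11.21
Total deductions = $86.37 + $218.50 + $18.60 + $10.16 + $11.21 = $344.84
Net pay = $1,016.14 − $344.84 = $671.30

$671.30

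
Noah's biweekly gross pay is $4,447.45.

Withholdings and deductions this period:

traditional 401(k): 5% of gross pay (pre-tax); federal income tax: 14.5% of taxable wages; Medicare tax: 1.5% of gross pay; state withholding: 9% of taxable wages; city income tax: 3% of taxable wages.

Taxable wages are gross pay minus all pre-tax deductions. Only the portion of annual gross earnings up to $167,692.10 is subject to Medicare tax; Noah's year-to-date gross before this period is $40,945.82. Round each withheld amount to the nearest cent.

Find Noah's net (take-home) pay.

Traditional 401(k): $4,447.45 × 0.05 = $222.37
Taxable wages = $4,447.45 − $222.37 = $4,225.08
Federal income tax: $4,225.08 × 0.145 = $612.64
City income tax: $4,225.08 × 0.03 = $126.75
State withholding: $4,225.08 × 0.09 = $380.26
Medicare tax: cap not yet reached, full $4,447.45 is subject → $4,447.45 × 0.015 = $66.71
Total deductions = $222.37 + $612.64 + $126.75 + $380.26 + $66.71 = $1,408.73
Net pay = $4,447.45 − $1,408.73 = $3,038.72

$3,038.72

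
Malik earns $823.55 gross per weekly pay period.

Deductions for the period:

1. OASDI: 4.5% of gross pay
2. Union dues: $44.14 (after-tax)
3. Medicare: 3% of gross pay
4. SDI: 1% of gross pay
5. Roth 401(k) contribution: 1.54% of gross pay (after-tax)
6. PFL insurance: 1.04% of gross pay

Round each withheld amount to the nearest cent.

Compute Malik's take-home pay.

PFL insurance: $823.55 × 0.0104 = $8.56
Medicare: $823.55 × 0.03 = $24.71
OASDI: $823.55 × 0.045 = $37.06
SDI: $823.55 × 0.01 = $8.24
Roth 401(k) contribution: $823.55 × 0.0154 = $12.68
Union dues: $44.14
Total deductions = $8.56 + $24.71 + $37.06 + $8.24 + $12.68 + $44.14 = $135.39
Net pay = $823.55 − $135.39 = $688.16

$688.16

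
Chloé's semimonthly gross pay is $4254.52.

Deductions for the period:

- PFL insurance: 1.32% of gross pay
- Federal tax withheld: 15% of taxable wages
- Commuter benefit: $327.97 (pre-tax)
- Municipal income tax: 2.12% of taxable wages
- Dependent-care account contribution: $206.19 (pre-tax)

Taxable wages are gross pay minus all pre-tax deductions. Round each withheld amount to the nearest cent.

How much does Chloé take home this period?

$3027.28

Commuter benefit: $327.97
Dependent-care account contribution: $206.19
Pre-tax total = $327.97 + $206.19 = $534.16
Taxable wages = $4254.52 − $534.16 = $3720.36
Federal tax withheld: $3720.36 × 0.15 = $558.05
Municipal income tax: $3720.36 × 0.0212 = $78.87
PFL insurance: $4254.52 × 0.0132 = $56.16
Total deductions = $327.97 + $206.19 + $558.05 + $78.87 + $56.16 = $1227.24
Net pay = $4254.52 − $1227.24 = $3027.28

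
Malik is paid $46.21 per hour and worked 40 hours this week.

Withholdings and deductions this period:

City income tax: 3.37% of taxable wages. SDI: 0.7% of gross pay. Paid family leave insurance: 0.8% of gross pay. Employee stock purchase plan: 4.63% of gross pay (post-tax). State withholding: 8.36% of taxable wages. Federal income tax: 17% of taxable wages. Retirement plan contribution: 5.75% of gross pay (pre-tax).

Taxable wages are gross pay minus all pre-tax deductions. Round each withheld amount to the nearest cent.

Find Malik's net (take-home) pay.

Gross pay: 40 × $46.21 = $1,848.40
Retirement plan contribution: $1,848.40 × 0.0575 = $106.28
Taxable wages = $1,848.40 − $106.28 = $1,742.12
Federal income tax: $1,742.12 × 0.17 = $296.16
State withholding: $1,742.12 × 0.0836 = $145.64
City income tax: $1,742.12 × 0.0337 = $58.71
Paid family leave insurance: $1,848.40 × 0.008 = $14.79
SDI: $1,848.40 × 0.007 = $12.94
Employee stock purchase plan: $1,848.40 × 0.0463 = $85.58
Total deductions = $106.28 + $296.16 + $145.64 + $58.71 + $14.79 + $12.94 + $85.58 = $720.10
Net pay = $1,848.40 − $720.10 = $1,128.30

$1,128.30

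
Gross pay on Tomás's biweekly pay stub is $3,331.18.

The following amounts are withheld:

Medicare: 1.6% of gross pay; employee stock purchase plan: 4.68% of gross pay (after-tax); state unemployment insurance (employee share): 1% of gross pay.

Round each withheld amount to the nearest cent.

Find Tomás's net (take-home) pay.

$3,088.67

State unemployment insurance (employee share): $3,331.18 × 0.01 = $33.31
Medicare: $3,331.18 × 0.016 = $53.30
Employee stock purchase plan: $3,331.18 × 0.0468 = $155.90
Total deductions = $33.31 + $53.30 + $155.90 = $242.51
Net pay = $3,331.18 − $242.51 = $3,088.67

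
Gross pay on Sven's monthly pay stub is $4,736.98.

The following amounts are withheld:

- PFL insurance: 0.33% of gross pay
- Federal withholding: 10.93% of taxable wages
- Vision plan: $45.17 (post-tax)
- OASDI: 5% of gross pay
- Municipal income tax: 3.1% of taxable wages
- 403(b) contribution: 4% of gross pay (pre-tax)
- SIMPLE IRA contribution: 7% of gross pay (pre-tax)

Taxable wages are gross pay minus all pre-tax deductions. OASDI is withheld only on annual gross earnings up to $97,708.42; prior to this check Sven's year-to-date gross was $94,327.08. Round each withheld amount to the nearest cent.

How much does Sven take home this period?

$3,394.55

403(b) contribution: $4,736.98 × 0.04 = $189.48
SIMPLE IRA contribution: $4,736.98 × 0.07 = $331.59
Pre-tax total = $189.48 + $331.59 = $521.07
Taxable wages = $4,736.98 − $521.07 = $4,215.91
Municipal income tax: $4,215.91 × 0.031 = $130.69
Federal withholding: $4,215.91 × 0.1093 = $460.80
PFL insurance: $4,736.98 × 0.0033 = $15.63
OASDI: only $97,708.42 − $94,327.08 = $3,381.34 of this check is subject → $3,381.34 × 0.05 = $169.07
Vision plan: $45.17
Total deductions = $189.48 + $331.59 + $130.69 + $460.80 + $15.63 + $169.07 + $45.17 = $1,342.43
Net pay = $4,736.98 − $1,342.43 = $3,394.55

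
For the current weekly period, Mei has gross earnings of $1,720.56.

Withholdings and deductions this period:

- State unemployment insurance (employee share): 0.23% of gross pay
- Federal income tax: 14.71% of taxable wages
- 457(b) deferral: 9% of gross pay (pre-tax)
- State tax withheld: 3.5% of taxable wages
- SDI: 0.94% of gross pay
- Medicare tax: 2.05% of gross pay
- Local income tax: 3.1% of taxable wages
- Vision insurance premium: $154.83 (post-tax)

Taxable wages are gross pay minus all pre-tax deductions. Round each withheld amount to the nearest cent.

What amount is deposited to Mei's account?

457(b) deferral: $1,720.56 × 0.09 = $154.85
Taxable wages = $1,720.56 − $154.85 = $1,565.71
Local income tax: $1,565.71 × 0.031 = $48.54
State tax withheld: $1,565.71 × 0.035 = $54.80
Federal income tax: $1,565.71 × 0.1471 = $230.32
SDI: $1,720.56 × 0.0094 = $16.17
Medicare tax: $1,720.56 × 0.0205 = $35.27
State unemployment insurance (employee share): $1,720.56 × 0.0023 = $3.96
Vision insurance premium: $154.83
Total deductions = $154.85 + $48.54 + $54.80 + $230.32 + $16.17 + $35.27 + $3.96 + $154.83 = $698.74
Net pay = $1,720.56 − $698.74 = $1,021.82

$1,021.82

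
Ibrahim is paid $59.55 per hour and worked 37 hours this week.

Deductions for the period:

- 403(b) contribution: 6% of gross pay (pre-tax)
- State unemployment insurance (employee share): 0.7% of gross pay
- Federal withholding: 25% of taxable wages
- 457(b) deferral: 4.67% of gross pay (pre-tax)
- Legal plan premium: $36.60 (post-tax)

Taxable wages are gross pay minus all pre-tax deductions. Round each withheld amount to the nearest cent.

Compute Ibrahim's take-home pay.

$1,424.17

Gross pay: 37 × $59.55 = $2,203.35
457(b) deferral: $2,203.35 × 0.0467 = $102.90
403(b) contribution: $2,203.35 × 0.06 = $132.20
Pre-tax total = $102.90 + $132.20 = $235.10
Taxable wages = $2,203.35 − $235.10 = $1,968.25
Federal withholding: $1,968.25 × 0.25 = $492.06
State unemployment insurance (employee share): $2,203.35 × 0.007 = $15.42
Legal plan premium: $36.60
Total deductions = $102.90 + $132.20 + $492.06 + $15.42 + $36.60 = $779.18
Net pay = $2,203.35 − $779.18 = $1,424.17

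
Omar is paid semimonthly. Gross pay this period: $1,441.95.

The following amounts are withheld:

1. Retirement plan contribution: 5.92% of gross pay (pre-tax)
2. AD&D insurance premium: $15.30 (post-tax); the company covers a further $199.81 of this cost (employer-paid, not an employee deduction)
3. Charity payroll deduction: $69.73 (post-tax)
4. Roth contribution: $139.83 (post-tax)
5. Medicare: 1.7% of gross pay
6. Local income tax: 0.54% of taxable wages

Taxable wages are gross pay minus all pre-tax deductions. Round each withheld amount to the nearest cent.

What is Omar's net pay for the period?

$1,099.89

Retirement plan contribution: $1,441.95 × 0.0592 = $85.36
Taxable wages = $1,441.95 − $85.36 = $1,356.59
Local income tax: $1,356.59 × 0.0054 = $7.33
Medicare: $1,441.95 × 0.017 = $24.51
Charity payroll deduction: $69.73
Roth contribution: $139.83
AD&D insurance premium: $15.30
(Employer's $199.81 toward AD&D insurance premium is not withheld from the employee.)
Total deductions = $85.36 + $7.33 + $24.51 + $69.73 + $139.83 + $15.30 = $342.06
Net pay = $1,441.95 − $342.06 = $1,099.89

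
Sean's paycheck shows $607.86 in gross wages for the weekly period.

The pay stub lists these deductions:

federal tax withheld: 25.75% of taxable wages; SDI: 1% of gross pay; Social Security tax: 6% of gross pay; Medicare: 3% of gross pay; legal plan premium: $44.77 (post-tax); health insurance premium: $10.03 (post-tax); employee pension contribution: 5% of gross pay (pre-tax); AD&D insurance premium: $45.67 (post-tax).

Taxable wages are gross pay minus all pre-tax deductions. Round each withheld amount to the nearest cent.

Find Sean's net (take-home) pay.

$267.51

Employee pension contribution: $607.86 × 0.05 = $30.39
Taxable wages = $607.86 − $30.39 = $577.47
Federal tax withheld: $577.47 × 0.2575 = $148.70
Medicare: $607.86 × 0.03 = $18.24
Social Security tax: $607.86 × 0.06 = $36.47
SDI: $607.86 × 0.01 = $6.08
Health insurance premium: $10.03
Legal plan premium: $44.77
AD&D insurance premium: $45.67
Total deductions = $30.39 + $148.70 + $18.24 + $36.47 + $6.08 + $10.03 + $44.77 + $45.67 = $340.35
Net pay = $607.86 − $340.35 = $267.51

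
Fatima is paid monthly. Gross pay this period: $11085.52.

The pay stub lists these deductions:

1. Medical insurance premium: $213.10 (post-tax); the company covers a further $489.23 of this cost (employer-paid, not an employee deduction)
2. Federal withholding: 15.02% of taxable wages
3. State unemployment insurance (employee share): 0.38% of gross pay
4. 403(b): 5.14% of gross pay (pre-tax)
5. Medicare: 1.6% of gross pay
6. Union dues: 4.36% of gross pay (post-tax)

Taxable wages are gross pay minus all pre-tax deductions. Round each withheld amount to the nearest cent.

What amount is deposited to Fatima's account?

403(b): $11085.52 × 0.0514 = $569.80
Taxable wages = $11085.52 − $569.80 = $10515.72
Federal withholding: $10515.72 × 0.1502 = $1579.46
Medicare: $11085.52 × 0.016 = $177.37
State unemployment insurance (employee share): $11085.52 × 0.0038 = $42.12
Union dues: $11085.52 × 0.0436 = $483.33
Medical insurance premium: $213.10
(Employer's $489.23 toward medical insurance premium is not withheld from the employee.)
Total deductions = $569.80 + $1579.46 + $177.37 + $42.12 + $483.33 + $213.10 = $3065.18
Net pay = $11085.52 − $3065.18 = $8020.34

$8020.34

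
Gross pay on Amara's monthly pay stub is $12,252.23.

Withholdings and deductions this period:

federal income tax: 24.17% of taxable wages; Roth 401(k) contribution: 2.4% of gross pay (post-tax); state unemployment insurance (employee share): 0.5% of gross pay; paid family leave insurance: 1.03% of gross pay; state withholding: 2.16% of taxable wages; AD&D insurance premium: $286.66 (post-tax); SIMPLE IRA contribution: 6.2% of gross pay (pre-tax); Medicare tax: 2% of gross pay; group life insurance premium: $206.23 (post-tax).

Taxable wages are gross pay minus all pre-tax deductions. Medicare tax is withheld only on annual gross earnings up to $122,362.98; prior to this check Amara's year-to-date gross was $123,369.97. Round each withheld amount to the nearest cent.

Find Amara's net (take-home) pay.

$7,492.19

SIMPLE IRA contribution: $12,252.23 × 0.062 = $759.64
Taxable wages = $12,252.23 − $759.64 = $11,492.59
Federal income tax: $11,492.59 × 0.2417 = $2,777.76
State withholding: $11,492.59 × 0.0216 = $248.24
Medicare tax: annual cap $122,362.98 already reached (YTD $123,369.97), so $0.00
Paid family leave insurance: $12,252.23 × 0.0103 = $126.20
State unemployment insurance (employee share): $12,252.23 × 0.005 = $61.26
Group life insurance premium: $206.23
AD&D insurance premium: $286.66
Roth 401(k) contribution: $12,252.23 × 0.024 = $294.05
Total deductions = $759.64 + $2,777.76 + $248.24 + $0.00 + $126.20 + $61.26 + $206.23 + $286.66 + $294.05 = $4,760.04
Net pay = $12,252.23 − $4,760.04 = $7,492.19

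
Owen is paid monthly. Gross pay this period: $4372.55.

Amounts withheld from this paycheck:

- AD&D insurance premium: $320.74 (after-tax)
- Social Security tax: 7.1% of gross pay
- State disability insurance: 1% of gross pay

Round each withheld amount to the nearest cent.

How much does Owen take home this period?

Social Security tax: $4372.55 × 0.071 = $310.45
State disability insurance: $4372.55 × 0.01 = $43.73
AD&D insurance premium: $320.74
Total deductions = $310.45 + $43.73 + $320.74 = $674.92
Net pay = $4372.55 − $674.92 = $3697.63

$3697.63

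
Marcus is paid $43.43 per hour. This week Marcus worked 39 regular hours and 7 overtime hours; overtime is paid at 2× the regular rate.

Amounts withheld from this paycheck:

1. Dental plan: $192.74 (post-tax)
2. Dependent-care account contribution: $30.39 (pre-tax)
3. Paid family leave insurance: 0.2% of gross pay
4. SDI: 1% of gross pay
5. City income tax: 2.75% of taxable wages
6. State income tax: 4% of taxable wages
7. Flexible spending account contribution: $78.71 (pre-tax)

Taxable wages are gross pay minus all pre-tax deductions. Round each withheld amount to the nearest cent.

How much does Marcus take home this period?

$1824.32

Regular pay: 39 × $43.43 = $1693.77
Overtime pay: 7 × $43.43 × 2 = $608.02
Gross pay = $1693.77 + $608.02 = $2301.79
Dependent-care account contribution: $30.39
Flexible spending account contribution: $78.71
Pre-tax total = $30.39 + $78.71 = $109.10
Taxable wages = $2301.79 − $109.10 = $2192.69
City income tax: $2192.69 × 0.0275 = $60.30
State income tax: $2192.69 × 0.04 = $87.71
Paid family leave insurance: $2301.79 × 0.002 = $4.60
SDI: $2301.79 × 0.01 = $23.02
Dental plan: $192.74
Total deductions = $30.39 + $78.71 + $60.30 + $87.71 + $4.60 + $23.02 + $192.74 = $477.47
Net pay = $2301.79 − $477.47 = $1824.32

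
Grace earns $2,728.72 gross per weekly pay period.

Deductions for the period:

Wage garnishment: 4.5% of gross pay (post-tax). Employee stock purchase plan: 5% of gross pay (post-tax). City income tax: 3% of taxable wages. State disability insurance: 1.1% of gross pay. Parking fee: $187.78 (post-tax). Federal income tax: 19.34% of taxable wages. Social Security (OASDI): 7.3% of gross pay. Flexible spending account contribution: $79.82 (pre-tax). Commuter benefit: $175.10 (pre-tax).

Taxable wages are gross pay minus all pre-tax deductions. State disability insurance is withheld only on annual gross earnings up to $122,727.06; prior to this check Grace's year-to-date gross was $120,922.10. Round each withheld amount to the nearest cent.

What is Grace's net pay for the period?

$1,255.10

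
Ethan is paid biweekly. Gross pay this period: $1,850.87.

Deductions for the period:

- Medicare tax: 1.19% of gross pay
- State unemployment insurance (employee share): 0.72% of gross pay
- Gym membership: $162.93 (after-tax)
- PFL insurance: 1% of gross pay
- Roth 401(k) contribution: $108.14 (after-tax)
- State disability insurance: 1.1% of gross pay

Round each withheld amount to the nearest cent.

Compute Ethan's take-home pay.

Medicare tax: $1,850.87 × 0.0119 = $22.03
PFL insurance: $1,850.87 × 0.01 = $18.51
State unemployment insurance (employee share): $1,850.87 × 0.0072 = $13.33
State disability insurance: $1,850.87 × 0.011 = $20.36
Gym membership: $162.93
Roth 401(k) contribution: $108.14
Total deductions = $22.03 + $18.51 + $13.33 + $20.36 + $162.93 + $108.14 = $345.30
Net pay = $1,850.87 − $345.30 = $1,505.57

$1,505.57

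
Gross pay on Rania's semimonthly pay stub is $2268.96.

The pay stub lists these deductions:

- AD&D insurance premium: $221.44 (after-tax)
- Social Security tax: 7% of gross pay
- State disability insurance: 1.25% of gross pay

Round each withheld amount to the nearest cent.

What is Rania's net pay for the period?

State disability insurance: $2268.96 × 0.0125 = $28.36
Social Security tax: $2268.96 × 0.07 = $158.83
AD&D insurance premium: $221.44
Total deductions = $28.36 + $158.83 + $221.44 = $408.63
Net pay = $2268.96 − $408.63 = $1860.33

$1860.33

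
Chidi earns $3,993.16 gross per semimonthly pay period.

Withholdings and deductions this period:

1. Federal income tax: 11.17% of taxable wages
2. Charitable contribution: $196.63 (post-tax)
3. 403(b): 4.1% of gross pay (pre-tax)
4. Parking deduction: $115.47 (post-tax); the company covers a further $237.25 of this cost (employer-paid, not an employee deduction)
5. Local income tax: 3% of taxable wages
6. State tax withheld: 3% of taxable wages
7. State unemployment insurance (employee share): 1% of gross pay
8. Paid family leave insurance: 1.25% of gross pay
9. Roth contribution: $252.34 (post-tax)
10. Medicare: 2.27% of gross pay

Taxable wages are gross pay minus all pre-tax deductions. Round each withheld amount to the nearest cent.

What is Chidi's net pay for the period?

$2,427.01

403(b): $3,993.16 × 0.041 = $163.72
Taxable wages = $3,993.16 − $163.72 = $3,829.44
Federal income tax: $3,829.44 × 0.1117 = $427.75
Local income tax: $3,829.44 × 0.03 = $114.88
State tax withheld: $3,829.44 × 0.03 = $114.88
Paid family leave insurance: $3,993.16 × 0.0125 = $49.91
State unemployment insurance (employee share): $3,993.16 × 0.01 = $39.93
Medicare: $3,993.16 × 0.0227 = $90.64
Roth contribution: $252.34
Parking deduction: $115.47
Charitable contribution: $196.63
(Employer's $237.25 toward parking deduction is not withheld from the employee.)
Total deductions = $163.72 + $427.75 + $114.88 + $114.88 + $49.91 + $39.93 + $90.64 + $252.34 + $115.47 + $196.63 = $1,566.15
Net pay = $3,993.16 − $1,566.15 = $2,427.01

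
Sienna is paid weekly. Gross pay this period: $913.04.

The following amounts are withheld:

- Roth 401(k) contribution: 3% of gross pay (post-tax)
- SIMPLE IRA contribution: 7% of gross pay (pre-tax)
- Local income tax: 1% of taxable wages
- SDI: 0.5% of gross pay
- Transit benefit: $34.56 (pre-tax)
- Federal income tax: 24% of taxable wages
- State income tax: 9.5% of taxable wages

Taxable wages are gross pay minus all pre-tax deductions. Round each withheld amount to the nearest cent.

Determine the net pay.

$501.58

Transit benefit: $34.56
SIMPLE IRA contribution: $913.04 × 0.07 = $63.91
Pre-tax total = $34.56 + $63.91 = $98.47
Taxable wages = $913.04 − $98.47 = $814.57
State income tax: $814.57 × 0.095 = $77.38
Local income tax: $814.57 × 0.01 = $8.15
Federal income tax: $814.57 × 0.24 = $195.50
SDI: $913.04 × 0.005 = $4.57
Roth 401(k) contribution: $913.04 × 0.03 = $27.39
Total deductions = $34.56 + $63.91 + $77.38 + $8.15 + $195.50 + $4.57 + $27.39 = $411.46
Net pay = $913.04 − $411.46 = $501.58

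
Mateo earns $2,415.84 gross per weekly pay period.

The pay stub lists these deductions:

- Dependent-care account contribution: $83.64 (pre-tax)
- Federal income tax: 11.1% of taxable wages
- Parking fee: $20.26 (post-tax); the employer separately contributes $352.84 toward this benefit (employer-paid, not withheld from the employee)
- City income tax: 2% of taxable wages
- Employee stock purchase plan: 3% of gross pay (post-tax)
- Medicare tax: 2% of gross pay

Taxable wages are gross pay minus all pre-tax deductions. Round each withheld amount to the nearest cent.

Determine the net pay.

Dependent-care account contribution: $83.64
Taxable wages = $2,415.84 − $83.64 = $2,332.20
City income tax: $2,332.20 × 0.02 = $46.64
Federal income tax: $2,332.20 × 0.111 = $258.87
Medicare tax: $2,415.84 × 0.02 = $48.32
Parking fee: $20.26
Employee stock purchase plan: $2,415.84 × 0.03 = $72.48
(Employer's $352.84 toward parking fee is not withheld from the employee.)
Total deductions = $83.64 + $46.64 + $258.87 + $48.32 + $20.26 + $72.48 = $530.21
Net pay = $2,415.84 − $530.21 = $1,885.63

$1,885.63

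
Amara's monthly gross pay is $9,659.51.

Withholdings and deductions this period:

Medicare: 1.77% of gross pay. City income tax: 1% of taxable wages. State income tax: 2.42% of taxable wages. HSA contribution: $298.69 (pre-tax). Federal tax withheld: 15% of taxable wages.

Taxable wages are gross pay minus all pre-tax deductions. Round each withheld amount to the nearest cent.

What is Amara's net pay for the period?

HSA contribution: $298.69
Taxable wages = $9,659.51 − $298.69 = $9,360.82
City income tax: $9,360.82 × 0.01 = $93.61
Federal tax withheld: $9,360.82 × 0.15 = $1,404.12
State income tax: $9,360.82 × 0.0242 = $226.53
Medicare: $9,659.51 × 0.0177 = $170.97
Total deductions = $298.69 + $93.61 + $1,404.12 + $226.53 + $170.97 = $2,193.92
Net pay = $9,659.51 − $2,193.92 = $7,465.59

$7,465.59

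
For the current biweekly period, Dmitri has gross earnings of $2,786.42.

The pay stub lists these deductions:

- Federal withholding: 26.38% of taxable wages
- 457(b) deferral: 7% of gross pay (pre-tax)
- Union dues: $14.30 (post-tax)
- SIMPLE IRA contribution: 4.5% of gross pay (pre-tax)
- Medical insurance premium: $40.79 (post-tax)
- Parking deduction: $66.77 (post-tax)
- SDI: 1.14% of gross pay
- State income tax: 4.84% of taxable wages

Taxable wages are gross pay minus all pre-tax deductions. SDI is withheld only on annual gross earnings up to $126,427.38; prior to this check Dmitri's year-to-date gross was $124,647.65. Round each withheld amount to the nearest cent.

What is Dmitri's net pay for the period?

457(b) deferral: $2,786.42 × 0.07 = $195.05
SIMPLE IRA contribution: $2,786.42 × 0.045 = $125.39
Pre-tax total = $195.05 + $125.39 = $320.44
Taxable wages = $2,786.42 − $320.44 = $2,465.98
Federal withholding: $2,465.98 × 0.2638 = $650.53
State income tax: $2,465.98 × 0.0484 = $119.35
SDI: only $126,427.38 − $124,647.65 = $1,779.73 of this check is subject → $1,779.73 × 0.0114 = $20.29
Medical insurance premium: $40.79
Parking deduction: $66.77
Union dues: $14.30
Total deductions = $195.05 + $125.39 + $650.53 + $119.35 + $20.29 + $40.79 + $66.77 + $14.30 = $1,232.47
Net pay = $2,786.42 − $1,232.47 = $1,553.95

$1,553.95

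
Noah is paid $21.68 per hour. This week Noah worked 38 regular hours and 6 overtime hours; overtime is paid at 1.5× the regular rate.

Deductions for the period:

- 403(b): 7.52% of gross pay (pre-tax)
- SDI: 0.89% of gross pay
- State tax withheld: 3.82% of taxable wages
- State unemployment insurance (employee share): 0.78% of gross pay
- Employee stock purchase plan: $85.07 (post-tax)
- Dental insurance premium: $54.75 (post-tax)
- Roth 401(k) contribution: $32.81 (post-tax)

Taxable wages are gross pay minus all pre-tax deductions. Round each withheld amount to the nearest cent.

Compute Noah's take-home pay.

Regular pay: 38 × $21.68 = $823.84
Overtime pay: 6 × $21.68 × 1.5 = $195.12
Gross pay = $823.84 + $195.12 = $1,018.96
403(b): $1,018.96 × 0.0752 = $76.63
Taxable wages = $1,018.96 − $76.63 = $942.33
State tax withheld: $942.33 × 0.0382 = $36.00
State unemployment insurance (employee share): $1,018.96 × 0.0078 = $7.95
SDI: $1,018.96 × 0.0089 = $9.07
Roth 401(k) contribution: $32.81
Dental insurance premium: $54.75
Employee stock purchase plan: $85.07
Total deductions = $76.63 + $36.00 + $7.95 + $9.07 + $32.81 + $54.75 + $85.07 = $302.28
Net pay = $1,018.96 − $302.28 = $716.68

$716.68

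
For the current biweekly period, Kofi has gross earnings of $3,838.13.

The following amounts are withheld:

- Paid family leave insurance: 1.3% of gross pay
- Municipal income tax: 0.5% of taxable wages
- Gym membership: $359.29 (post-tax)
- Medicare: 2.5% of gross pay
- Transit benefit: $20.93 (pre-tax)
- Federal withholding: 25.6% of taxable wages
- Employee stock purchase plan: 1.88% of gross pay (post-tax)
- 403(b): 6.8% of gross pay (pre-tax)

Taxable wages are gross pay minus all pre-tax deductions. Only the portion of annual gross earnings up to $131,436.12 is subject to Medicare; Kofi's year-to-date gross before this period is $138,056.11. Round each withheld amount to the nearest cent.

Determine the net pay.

Transit benefit: $20.93
403(b): $3,838.13 × 0.068 = $260.99
Pre-tax total = $20.93 + $260.99 = $281.92
Taxable wages = $3,838.13 − $281.92 = $3,556.21
Federal withholding: $3,556.21 × 0.256 = $910.39
Municipal income tax: $3,556.21 × 0.005 = $17.78
Paid family leave insurance: $3,838.13 × 0.013 = $49.90
Medicare: annual cap $131,436.12 already reached (YTD $138,056.11), so $0.00
Employee stock purchase plan: $3,838.13 × 0.0188 = $72.16
Gym membership: $359.29
Total deductions = $20.93 + $260.99 + $910.39 + $17.78 + $49.90 + $0.00 + $72.16 + $359.29 = $1,691.44
Net pay = $3,838.13 − $1,691.44 = $2,146.69

$2,146.69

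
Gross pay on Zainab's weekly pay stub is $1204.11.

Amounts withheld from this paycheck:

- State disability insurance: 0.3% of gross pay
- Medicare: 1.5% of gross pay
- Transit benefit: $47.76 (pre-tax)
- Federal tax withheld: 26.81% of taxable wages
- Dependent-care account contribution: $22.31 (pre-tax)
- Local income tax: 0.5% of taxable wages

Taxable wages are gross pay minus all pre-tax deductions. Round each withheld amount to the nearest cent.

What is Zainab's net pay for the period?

$802.66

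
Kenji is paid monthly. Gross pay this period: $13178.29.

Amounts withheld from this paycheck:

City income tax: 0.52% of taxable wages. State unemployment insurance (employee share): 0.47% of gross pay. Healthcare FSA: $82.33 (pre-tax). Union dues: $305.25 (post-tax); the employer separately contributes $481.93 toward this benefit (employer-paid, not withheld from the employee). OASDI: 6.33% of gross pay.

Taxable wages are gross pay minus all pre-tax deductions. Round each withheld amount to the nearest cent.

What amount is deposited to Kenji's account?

Healthcare FSA: $82.33
Taxable wages = $13178.29 − $82.33 = $13095.96
City income tax: $13095.96 × 0.0052 = $68.10
OASDI: $13178.29 × 0.0633 = $834.19
State unemployment insurance (employee share): $13178.29 × 0.0047 = $61.94
Union dues: $305.25
(Employer's $481.93 toward union dues is not withheld from the employee.)
Total deductions = $82.33 + $68.10 + $834.19 + $61.94 + $305.25 = $1351.81
Net pay = $13178.29 − $1351.81 = $11826.48

$11826.48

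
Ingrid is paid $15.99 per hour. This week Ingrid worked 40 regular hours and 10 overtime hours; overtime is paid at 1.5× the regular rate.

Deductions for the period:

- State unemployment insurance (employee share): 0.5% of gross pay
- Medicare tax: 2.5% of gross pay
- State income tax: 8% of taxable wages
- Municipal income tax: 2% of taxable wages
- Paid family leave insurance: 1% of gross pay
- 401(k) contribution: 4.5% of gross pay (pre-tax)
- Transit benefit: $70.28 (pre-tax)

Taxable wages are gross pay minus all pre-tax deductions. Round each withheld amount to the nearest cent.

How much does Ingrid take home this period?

Regular pay: 40 × $15.99 = $639.60
Overtime pay: 10 × $15.99 × 1.5 = $239.85
Gross pay = $639.60 + $239.85 = $879.45
Transit benefit: $70.28
401(k) contribution: $879.45 × 0.045 = $39.58
Pre-tax total = $70.28 + $39.58 = $109.86
Taxable wages = $879.45 − $109.86 = $769.59
Municipal income tax: $769.59 × 0.02 = $15.39
State income tax: $769.59 × 0.08 = $61.57
Paid family leave insurance: $879.45 × 0.01 = $8.79
State unemployment insurance (employee share): $879.45 × 0.005 = $4.40
Medicare tax: $879.45 × 0.025 = $21.99
Total deductions = $70.28 + $39.58 + $15.39 + $61.57 + $8.79 + $4.40 + $21.99 = $222.00
Net pay = $879.45 − $222.00 = $657.45

$657.45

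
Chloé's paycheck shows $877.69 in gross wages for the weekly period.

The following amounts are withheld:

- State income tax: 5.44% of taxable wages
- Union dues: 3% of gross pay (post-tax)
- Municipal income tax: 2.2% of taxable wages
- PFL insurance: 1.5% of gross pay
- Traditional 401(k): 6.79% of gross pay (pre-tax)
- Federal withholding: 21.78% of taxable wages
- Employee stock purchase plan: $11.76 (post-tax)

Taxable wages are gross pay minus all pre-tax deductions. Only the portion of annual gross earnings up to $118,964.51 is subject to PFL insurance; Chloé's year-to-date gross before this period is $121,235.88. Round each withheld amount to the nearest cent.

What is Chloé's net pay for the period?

Traditional 401(k): $877.69 × 0.0679 = $59.60
Taxable wages = $877.69 − $59.60 = $818.09
Municipal income tax: $818.09 × 0.022 = $18.00
State income tax: $818.09 × 0.0544 = $44.50
Federal withholding: $818.09 × 0.2178 = $178.18
PFL insurance: annual cap $118,964.51 already reached (YTD $121,235.88), so $0.00
Employee stock purchase plan: $11.76
Union dues: $877.69 × 0.03 = $26.33
Total deductions = $59.60 + $18.00 + $44.50 + $178.18 + $0.00 + $11.76 + $26.33 = $338.37
Net pay = $877.69 − $338.37 = $539.32

$539.32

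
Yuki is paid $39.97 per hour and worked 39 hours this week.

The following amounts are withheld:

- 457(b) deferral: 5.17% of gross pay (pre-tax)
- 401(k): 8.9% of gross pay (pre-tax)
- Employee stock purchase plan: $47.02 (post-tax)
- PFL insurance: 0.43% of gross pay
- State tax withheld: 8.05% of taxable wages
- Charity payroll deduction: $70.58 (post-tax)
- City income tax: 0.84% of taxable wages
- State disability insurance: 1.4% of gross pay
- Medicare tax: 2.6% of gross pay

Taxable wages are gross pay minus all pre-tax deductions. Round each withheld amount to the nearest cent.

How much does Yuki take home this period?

$1,033.77

Gross pay: 39 × $39.97 = $1,558.83
457(b) deferral: $1,558.83 × 0.0517 = $80.59
401(k): $1,558.83 × 0.089 = $138.74
Pre-tax total = $80.59 + $138.74 = $219.33
Taxable wages = $1,558.83 − $219.33 = $1,339.50
City income tax: $1,339.50 × 0.0084 = $11.25
State tax withheld: $1,339.50 × 0.0805 = $107.83
Medicare tax: $1,558.83 × 0.026 = $40.53
State disability insurance: $1,558.83 × 0.014 = $21.82
PFL insurance: $1,558.83 × 0.0043 = $6.70
Employee stock purchase plan: $47.02
Charity payroll deduction: $70.58
Total deductions = $80.59 + $138.74 + $11.25 + $107.83 + $40.53 + $21.82 + $6.70 + $47.02 + $70.58 = $525.06
Net pay = $1,558.83 − $525.06 = $1,033.77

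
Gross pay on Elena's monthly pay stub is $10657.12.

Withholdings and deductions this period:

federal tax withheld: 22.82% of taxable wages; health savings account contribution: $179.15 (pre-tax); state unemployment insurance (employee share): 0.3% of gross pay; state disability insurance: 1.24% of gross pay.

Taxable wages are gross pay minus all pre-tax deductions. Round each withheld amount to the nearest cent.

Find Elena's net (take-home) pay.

Health savings account contribution: $179.15
Taxable wages = $10657.12 − $179.15 = $10477.97
Federal tax withheld: $10477.97 × 0.2282 = $2391.07
State unemployment insurance (employee share): $10657.12 × 0.003 = $31.97
State disability insurance: $10657.12 × 0.0124 = $132.15
Total deductions = $179.15 + $2391.07 + $31.97 + $132.15 = $2734.34
Net pay = $10657.12 − $2734.34 = $7922.78

$7922.78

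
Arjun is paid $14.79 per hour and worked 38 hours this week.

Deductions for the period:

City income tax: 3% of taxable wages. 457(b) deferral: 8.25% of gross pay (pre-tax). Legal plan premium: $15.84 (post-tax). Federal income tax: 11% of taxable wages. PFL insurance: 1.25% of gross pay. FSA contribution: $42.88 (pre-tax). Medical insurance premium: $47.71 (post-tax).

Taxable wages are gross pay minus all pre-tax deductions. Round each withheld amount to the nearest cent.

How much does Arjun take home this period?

Gross pay: 38 × $14.79 = $562.02
FSA contribution: $42.88
457(b) deferral: $562.02 × 0.0825 = $46.37
Pre-tax total = $42.88 + $46.37 = $89.25
Taxable wages = $562.02 − $89.25 = $472.77
Federal income tax: $472.77 × 0.11 = $52.00
City income tax: $472.77 × 0.03 = $14.18
PFL insurance: $562.02 × 0.0125 = $7.03
Medical insurance premium: $47.71
Legal plan premium: $15.84
Total deductions = $42.88 + $46.37 + $52.00 + $14.18 + $7.03 + $47.71 + $15.84 = $226.01
Net pay = $562.02 − $226.01 = $336.01

$336.01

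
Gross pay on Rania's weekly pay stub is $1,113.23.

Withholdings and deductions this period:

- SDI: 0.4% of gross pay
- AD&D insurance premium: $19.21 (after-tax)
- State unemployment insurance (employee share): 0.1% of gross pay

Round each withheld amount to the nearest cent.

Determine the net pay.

$1,088.46

SDI: $1,113.23 × 0.004 = $4.45
State unemployment insurance (employee share): $1,113.23 × 0.001 = $1.11
AD&D insurance premium: $19.21
Total deductions = $4.45 + $1.11 + $19.21 = $24.77
Net pay = $1,113.23 − $24.77 = $1,088.46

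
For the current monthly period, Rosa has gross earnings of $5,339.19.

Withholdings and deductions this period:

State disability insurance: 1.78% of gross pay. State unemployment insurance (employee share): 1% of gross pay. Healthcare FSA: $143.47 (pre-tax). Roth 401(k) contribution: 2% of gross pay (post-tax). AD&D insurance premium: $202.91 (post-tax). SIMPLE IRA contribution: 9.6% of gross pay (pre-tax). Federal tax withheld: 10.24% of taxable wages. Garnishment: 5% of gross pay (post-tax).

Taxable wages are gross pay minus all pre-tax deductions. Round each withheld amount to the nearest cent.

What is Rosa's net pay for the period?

$3,478.52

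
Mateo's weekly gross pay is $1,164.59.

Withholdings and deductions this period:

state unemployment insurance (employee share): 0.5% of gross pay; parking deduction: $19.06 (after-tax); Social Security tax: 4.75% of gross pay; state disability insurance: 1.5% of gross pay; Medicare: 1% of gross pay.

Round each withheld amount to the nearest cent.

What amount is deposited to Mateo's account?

$1,055.27

State unemployment insurance (employee share): $1,164.59 × 0.005 = $5.82
Medicare: $1,164.59 × 0.01 = $11.65
Social Security tax: $1,164.59 × 0.0475 = $55.32
State disability insurance: $1,164.59 × 0.015 = $17.47
Parking deduction: $19.06
Total deductions = $5.82 + $11.65 + $55.32 + $17.47 + $19.06 = $109.32
Net pay = $1,164.59 − $109.32 = $1,055.27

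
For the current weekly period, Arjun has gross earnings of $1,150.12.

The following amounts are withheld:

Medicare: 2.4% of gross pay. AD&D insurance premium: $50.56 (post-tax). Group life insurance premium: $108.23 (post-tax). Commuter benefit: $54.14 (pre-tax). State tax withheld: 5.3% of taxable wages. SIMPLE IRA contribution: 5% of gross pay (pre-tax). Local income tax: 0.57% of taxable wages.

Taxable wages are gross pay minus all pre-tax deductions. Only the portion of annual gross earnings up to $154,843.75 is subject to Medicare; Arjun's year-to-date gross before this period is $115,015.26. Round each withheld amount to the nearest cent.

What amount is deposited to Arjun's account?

SIMPLE IRA contribution: $1,150.12 × 0.05 = $57.51
Commuter benefit: $54.14
Pre-tax total = $57.51 + $54.14 = $111.65
Taxable wages = $1,150.12 − $111.65 = $1,038.47
State tax withheld: $1,038.47 × 0.053 = $55.04
Local income tax: $1,038.47 × 0.0057 = $5.92
Medicare: cap not yet reached, full $1,150.12 is subject → $1,150.12 × 0.024 = $27.60
Group life insurance premium: $108.23
AD&D insurance premium: $50.56
Total deductions = $57.51 + $54.14 + $55.04 + $5.92 + $27.60 + $108.23 + $50.56 = $359.00
Net pay = $1,150.12 − $359.00 = $791.12

$791.12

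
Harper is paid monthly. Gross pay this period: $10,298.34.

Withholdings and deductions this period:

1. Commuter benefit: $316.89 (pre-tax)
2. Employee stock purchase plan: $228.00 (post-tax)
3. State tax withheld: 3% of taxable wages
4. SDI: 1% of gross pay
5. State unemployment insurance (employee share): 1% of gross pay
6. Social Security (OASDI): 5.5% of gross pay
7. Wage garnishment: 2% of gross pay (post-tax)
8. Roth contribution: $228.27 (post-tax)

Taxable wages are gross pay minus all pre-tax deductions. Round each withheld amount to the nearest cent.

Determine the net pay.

$8,247.40

Commuter benefit: $316.89
Taxable wages = $10,298.34 − $316.89 = $9,981.45
State tax withheld: $9,981.45 × 0.03 = $299.44
SDI: $10,298.34 × 0.01 = $102.98
Social Security (OASDI): $10,298.34 × 0.055 = $566.41
State unemployment insurance (employee share): $10,298.34 × 0.01 = $102.98
Roth contribution: $228.27
Wage garnishment: $10,298.34 × 0.02 = $205.97
Employee stock purchase plan: $228.00
Total deductions = $316.89 + $299.44 + $102.98 + $566.41 + $102.98 + $228.27 + $205.97 + $228.00 = $2,050.94
Net pay = $10,298.34 − $2,050.94 = $8,247.40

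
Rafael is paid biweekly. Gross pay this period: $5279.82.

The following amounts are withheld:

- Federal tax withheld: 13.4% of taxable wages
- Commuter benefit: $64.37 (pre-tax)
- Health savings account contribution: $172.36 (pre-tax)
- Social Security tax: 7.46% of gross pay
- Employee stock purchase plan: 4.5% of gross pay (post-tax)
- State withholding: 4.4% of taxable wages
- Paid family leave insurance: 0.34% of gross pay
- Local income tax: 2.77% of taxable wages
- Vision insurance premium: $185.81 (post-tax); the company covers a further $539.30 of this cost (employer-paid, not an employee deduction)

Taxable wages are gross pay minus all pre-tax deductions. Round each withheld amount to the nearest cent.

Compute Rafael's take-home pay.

$3170.51

Health savings account contribution: $172.36
Commuter benefit: $64.37
Pre-tax total = $172.36 + $64.37 = $236.73
Taxable wages = $5279.82 − $236.73 = $5043.09
Local income tax: $5043.09 × 0.0277 = $139.69
Federal tax withheld: $5043.09 × 0.134 = $675.77
State withholding: $5043.09 × 0.044 = $221.90
Paid family leave insurance: $5279.82 × 0.0034 = $17.95
Social Security tax: $5279.82 × 0.0746 = $393.87
Vision insurance premium: $185.81
Employee stock purchase plan: $5279.82 × 0.045 = $237.59
(Employer's $539.30 toward vision insurance premium is not withheld from the employee.)
Total deductions = $172.36 + $64.37 + $139.69 + $675.77 + $221.90 + $17.95 + $393.87 + $185.81 + $237.59 = $2109.31
Net pay = $5279.82 − $2109.31 = $3170.51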